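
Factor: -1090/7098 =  - 3^( - 1)*5^1*7^(  -  1) * 13^( - 2 )*109^1  =  -  545/3549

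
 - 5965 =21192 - 27157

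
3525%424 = 133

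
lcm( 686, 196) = 1372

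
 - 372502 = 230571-603073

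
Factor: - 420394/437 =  - 962=- 2^1*13^1*37^1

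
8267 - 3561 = 4706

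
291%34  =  19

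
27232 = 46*592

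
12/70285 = 12/70285= 0.00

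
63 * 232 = 14616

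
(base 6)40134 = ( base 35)49R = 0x147a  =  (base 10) 5242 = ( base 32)53q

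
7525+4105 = 11630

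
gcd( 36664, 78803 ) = 1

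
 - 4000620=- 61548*65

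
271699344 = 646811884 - 375112540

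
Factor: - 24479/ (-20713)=11^( - 1)*13^1 = 13/11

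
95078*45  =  4278510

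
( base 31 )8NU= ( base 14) 3103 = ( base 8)20357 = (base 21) j2a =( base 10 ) 8431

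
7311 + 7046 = 14357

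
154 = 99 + 55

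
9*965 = 8685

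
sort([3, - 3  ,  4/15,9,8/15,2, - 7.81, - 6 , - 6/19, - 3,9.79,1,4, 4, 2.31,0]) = [-7.81, - 6,  -  3, - 3,-6/19, 0, 4/15, 8/15,1 , 2, 2.31,3,4,4,9,9.79]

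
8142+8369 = 16511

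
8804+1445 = 10249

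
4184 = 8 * 523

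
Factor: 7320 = 2^3*3^1 * 5^1*61^1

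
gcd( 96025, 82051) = 1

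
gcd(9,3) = 3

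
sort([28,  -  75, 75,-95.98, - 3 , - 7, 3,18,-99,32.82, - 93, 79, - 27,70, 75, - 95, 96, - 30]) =[-99, - 95.98, - 95, - 93, - 75,-30,-27,  -  7 , - 3, 3,18,  28, 32.82, 70 , 75, 75, 79, 96]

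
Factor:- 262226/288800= -2^(  -  4 )*5^ ( - 2)*19^ ( - 2)*131113^1 = -  131113/144400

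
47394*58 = 2748852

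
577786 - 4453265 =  - 3875479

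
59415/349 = 59415/349 =170.24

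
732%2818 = 732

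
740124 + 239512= 979636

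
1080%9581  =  1080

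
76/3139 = 76/3139 = 0.02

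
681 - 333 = 348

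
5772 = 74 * 78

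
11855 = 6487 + 5368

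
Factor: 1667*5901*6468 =63625502556 = 2^2 * 3^2*7^3*11^1*281^1*1667^1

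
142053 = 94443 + 47610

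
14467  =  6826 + 7641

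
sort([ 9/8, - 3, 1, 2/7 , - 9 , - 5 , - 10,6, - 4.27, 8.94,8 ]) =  [ - 10,-9 , - 5,-4.27, - 3, 2/7,1, 9/8,6,  8,8.94] 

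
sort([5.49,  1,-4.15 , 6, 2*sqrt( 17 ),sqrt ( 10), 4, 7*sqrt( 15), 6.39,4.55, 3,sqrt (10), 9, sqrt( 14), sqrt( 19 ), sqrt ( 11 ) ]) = [-4.15, 1 , 3,sqrt( 10 ),sqrt( 10),sqrt(11),  sqrt (14), 4, sqrt(19 ) , 4.55, 5.49,6,  6.39, 2*sqrt (17) , 9,7 * sqrt( 15 ) ] 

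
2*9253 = 18506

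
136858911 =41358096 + 95500815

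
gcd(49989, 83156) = 1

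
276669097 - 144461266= 132207831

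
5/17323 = 5/17323= 0.00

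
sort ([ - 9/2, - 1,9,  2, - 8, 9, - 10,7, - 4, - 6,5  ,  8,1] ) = [ - 10,-8,-6, - 9/2,  -  4, - 1 , 1, 2,5,7,8 , 9,9]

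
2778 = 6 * 463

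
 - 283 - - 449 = 166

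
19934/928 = 9967/464 = 21.48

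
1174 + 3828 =5002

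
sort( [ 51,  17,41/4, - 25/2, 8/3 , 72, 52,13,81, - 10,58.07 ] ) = [ - 25/2, - 10, 8/3, 41/4, 13, 17,51,52, 58.07 , 72,81]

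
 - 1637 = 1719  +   - 3356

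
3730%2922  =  808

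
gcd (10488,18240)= 456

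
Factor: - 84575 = -5^2*17^1*199^1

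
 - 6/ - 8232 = 1/1372  =  0.00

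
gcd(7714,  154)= 14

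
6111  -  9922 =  - 3811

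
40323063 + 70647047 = 110970110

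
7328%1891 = 1655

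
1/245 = 1/245=0.00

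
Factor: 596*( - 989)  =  - 589444 = - 2^2*23^1 * 43^1 *149^1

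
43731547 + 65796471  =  109528018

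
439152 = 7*62736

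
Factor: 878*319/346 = 11^1*29^1*173^(-1)*439^1 = 140041/173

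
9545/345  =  27 + 2/3 = 27.67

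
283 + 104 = 387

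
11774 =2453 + 9321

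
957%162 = 147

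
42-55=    - 13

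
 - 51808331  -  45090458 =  - 96898789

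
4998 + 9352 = 14350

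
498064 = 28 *17788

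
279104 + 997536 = 1276640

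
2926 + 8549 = 11475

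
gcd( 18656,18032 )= 16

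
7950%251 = 169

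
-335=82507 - 82842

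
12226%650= 526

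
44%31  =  13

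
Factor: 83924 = 2^2*20981^1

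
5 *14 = 70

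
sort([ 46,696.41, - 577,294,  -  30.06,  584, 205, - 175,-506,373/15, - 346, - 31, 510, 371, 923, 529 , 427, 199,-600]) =[- 600, - 577,- 506,-346,- 175, - 31, - 30.06,373/15,46, 199,  205, 294 , 371,  427,510, 529, 584,  696.41, 923]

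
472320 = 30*15744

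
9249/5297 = 1+3952/5297 = 1.75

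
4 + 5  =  9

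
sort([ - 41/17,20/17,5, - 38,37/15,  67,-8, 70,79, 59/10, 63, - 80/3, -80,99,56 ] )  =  [ - 80,  -  38, - 80/3, - 8, - 41/17,20/17, 37/15,5,59/10, 56,63,67, 70,79,99 ] 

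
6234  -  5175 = 1059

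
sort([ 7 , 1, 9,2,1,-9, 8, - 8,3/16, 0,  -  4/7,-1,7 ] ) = [-9 , - 8,-1, - 4/7,0,3/16 , 1, 1, 2, 7, 7,8,9] 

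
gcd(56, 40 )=8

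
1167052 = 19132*61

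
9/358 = 9/358=0.03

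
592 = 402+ 190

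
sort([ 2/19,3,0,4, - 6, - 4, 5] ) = [ - 6, - 4, 0,2/19,3,4,5] 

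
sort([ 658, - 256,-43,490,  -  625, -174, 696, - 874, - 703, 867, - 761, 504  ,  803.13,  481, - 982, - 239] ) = [-982, - 874, - 761, - 703, - 625, - 256, - 239, - 174, - 43, 481,490, 504,  658, 696,803.13, 867] 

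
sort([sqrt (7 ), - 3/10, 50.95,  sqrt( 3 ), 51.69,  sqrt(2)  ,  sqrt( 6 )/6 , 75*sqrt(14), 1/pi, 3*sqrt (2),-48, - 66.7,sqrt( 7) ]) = [ - 66.7,  -  48 , - 3/10, 1/pi,sqrt( 6 )/6, sqrt( 2 ),sqrt(3 ),sqrt( 7 ), sqrt( 7) , 3*sqrt( 2 ), 50.95, 51.69, 75*sqrt( 14 ) ] 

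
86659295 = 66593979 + 20065316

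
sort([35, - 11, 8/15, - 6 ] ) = [-11, - 6,8/15, 35 ]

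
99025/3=99025/3=   33008.33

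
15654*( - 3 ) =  - 46962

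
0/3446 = 0 =0.00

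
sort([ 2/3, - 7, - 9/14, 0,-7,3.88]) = [ - 7, -7, -9/14,0, 2/3,3.88 ]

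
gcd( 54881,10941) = 1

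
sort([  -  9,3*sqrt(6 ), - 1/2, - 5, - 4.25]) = [ - 9,-5, - 4.25, - 1/2,3*sqrt( 6)] 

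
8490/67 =126 + 48/67 = 126.72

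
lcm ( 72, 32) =288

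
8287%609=370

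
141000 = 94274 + 46726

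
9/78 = 3/26 = 0.12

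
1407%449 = 60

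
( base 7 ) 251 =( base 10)134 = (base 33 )42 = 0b10000110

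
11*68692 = 755612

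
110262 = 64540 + 45722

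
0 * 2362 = 0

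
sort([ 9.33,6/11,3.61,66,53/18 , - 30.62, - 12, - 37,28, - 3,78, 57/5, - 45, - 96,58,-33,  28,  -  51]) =[ - 96, - 51, - 45, - 37 ,- 33, - 30.62 , - 12, - 3,6/11,53/18,3.61,9.33 , 57/5  ,  28,28 , 58,66,78 ] 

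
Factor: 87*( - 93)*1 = -3^2 *29^1*31^1 = -8091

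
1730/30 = 57 + 2/3=57.67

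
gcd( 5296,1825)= 1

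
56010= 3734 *15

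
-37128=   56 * ( - 663) 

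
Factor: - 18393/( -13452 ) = 2^(- 2)*19^( - 1 )*59^( - 1 )*6131^1 = 6131/4484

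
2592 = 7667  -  5075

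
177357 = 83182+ 94175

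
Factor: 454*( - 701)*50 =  - 15912700 = - 2^2*5^2 * 227^1*701^1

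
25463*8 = 203704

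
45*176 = 7920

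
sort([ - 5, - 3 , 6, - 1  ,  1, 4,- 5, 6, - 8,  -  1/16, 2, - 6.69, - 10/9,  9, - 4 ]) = [ - 8, - 6.69,  -  5, - 5, - 4,  -  3,  -  10/9, - 1, - 1/16,1, 2,4, 6, 6,9]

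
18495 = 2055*9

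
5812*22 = 127864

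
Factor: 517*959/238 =70829/34 = 2^ (-1)* 11^1*17^( - 1 )*47^1*137^1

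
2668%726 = 490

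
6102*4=24408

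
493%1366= 493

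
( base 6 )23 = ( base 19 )F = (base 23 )F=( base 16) F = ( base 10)15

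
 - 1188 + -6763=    - 7951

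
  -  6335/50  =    -  1267/10=- 126.70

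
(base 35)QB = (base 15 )416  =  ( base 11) 768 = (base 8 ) 1631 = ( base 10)921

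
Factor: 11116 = 2^2*7^1*397^1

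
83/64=1 + 19/64 = 1.30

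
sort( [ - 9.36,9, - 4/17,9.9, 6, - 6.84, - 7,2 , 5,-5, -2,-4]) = [-9.36, - 7,  -  6.84, - 5, -4, - 2 , - 4/17,2,5,6, 9,9.9]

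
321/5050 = 321/5050 = 0.06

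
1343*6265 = 8413895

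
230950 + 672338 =903288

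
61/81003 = 61/81003= 0.00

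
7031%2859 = 1313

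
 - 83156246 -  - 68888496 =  - 14267750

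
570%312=258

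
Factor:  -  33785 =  - 5^1*29^1*233^1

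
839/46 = 18  +  11/46 = 18.24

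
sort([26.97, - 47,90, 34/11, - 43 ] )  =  [ - 47,- 43, 34/11, 26.97,90 ]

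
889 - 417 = 472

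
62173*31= 1927363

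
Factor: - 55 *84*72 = - 2^5*3^3 * 5^1*7^1 * 11^1 = - 332640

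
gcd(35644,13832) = 532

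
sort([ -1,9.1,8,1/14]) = [  -  1,  1/14 , 8,9.1]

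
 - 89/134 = -89/134 = - 0.66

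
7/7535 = 7/7535= 0.00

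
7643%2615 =2413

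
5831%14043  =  5831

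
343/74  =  343/74 = 4.64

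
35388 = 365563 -330175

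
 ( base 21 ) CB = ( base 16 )107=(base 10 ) 263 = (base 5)2023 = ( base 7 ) 524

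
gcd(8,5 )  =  1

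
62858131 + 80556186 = 143414317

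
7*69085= 483595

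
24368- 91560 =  -67192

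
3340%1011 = 307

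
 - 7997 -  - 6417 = - 1580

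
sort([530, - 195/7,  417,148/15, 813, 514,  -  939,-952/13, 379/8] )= [ - 939  ,-952/13, - 195/7, 148/15,379/8,417,514, 530,813]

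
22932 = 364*63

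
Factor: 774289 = 774289^1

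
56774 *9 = 510966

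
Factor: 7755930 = 2^1*3^2*5^1*7^1 * 13^1 * 947^1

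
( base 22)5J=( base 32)41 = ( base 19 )6f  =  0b10000001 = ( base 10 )129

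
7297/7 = 7297/7  =  1042.43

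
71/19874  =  71/19874 = 0.00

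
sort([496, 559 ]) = [ 496, 559 ] 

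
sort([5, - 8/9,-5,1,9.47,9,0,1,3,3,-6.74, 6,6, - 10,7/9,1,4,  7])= [ - 10, - 6.74,-5, - 8/9,0  ,  7/9,1,1,1,  3,3,4, 5,6, 6,7 , 9,9.47]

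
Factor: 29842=2^1*43^1*347^1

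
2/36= 1/18 = 0.06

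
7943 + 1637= 9580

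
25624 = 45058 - 19434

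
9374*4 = 37496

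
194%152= 42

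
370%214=156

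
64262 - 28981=35281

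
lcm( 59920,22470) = 179760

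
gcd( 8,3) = 1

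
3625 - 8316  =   - 4691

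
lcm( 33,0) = 0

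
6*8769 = 52614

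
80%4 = 0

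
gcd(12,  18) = 6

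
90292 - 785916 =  - 695624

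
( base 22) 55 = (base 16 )73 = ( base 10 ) 115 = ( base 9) 137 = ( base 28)43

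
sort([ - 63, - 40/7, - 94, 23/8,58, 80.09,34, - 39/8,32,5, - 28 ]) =[ - 94, - 63,-28, - 40/7, - 39/8,23/8,5,  32,34,58,80.09 ] 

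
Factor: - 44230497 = -3^1*14743499^1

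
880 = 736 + 144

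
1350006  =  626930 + 723076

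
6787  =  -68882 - -75669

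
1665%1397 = 268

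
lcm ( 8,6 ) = 24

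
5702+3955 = 9657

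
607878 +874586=1482464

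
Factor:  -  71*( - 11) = 11^1*71^1 = 781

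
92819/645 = 92819/645 = 143.91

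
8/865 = 8/865 = 0.01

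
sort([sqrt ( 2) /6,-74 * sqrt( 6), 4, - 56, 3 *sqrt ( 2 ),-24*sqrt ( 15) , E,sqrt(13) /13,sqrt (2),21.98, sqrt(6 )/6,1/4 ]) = [ - 74*sqrt(6),-24*sqrt ( 15 ), - 56,sqrt( 2)/6,  1/4,sqrt(13) /13, sqrt( 6 )/6,  sqrt( 2 ),E,4, 3*sqrt ( 2), 21.98 ] 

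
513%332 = 181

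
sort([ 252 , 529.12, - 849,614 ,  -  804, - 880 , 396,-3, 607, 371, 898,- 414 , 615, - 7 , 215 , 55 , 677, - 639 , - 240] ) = [ - 880, - 849, - 804 ,-639, - 414, - 240, - 7, - 3, 55,  215, 252 , 371 , 396, 529.12, 607 , 614, 615 , 677, 898]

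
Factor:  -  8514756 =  - 2^2 * 3^2*17^1*13913^1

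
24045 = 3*8015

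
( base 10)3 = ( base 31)3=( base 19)3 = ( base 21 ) 3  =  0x3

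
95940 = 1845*52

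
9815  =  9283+532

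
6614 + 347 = 6961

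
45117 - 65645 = -20528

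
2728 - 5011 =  - 2283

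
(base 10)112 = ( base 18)64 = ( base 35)37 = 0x70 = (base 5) 422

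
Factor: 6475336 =2^3*7^1*115631^1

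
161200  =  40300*4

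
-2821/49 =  - 403/7=- 57.57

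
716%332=52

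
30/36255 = 2/2417 =0.00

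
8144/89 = 8144/89 = 91.51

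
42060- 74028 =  - 31968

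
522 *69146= 36094212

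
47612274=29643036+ 17969238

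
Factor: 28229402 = 2^1*19^1*41^1*18119^1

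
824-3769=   -  2945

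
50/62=25/31= 0.81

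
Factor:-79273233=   -  3^2*13^1*307^1*2207^1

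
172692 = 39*4428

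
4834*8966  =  43341644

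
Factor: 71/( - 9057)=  - 3^(-1 )* 71^1*3019^ ( - 1)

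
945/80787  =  45/3847 = 0.01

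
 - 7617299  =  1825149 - 9442448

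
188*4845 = 910860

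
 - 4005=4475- 8480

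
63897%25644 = 12609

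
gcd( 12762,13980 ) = 6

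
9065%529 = 72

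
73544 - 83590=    - 10046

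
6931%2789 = 1353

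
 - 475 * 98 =-46550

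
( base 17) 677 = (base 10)1860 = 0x744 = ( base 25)2OA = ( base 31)1T0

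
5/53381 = 5/53381 = 0.00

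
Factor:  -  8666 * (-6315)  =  2^1 * 3^1*5^1 * 7^1 * 421^1* 619^1  =  54725790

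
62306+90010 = 152316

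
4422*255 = 1127610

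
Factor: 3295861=193^1* 17077^1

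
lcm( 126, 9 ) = 126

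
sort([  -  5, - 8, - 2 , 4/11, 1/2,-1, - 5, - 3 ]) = [ - 8, -5,-5,  -  3, - 2, - 1,4/11,1/2] 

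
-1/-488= 1/488 = 0.00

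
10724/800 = 13 + 81/200 = 13.40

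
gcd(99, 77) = 11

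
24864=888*28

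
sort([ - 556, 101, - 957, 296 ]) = [ - 957, - 556,101,  296]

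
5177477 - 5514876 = - 337399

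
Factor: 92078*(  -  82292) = - 2^3*7^2*2939^1*6577^1 = - 7577282776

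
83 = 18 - -65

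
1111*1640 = 1822040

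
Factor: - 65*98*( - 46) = 293020=2^2*5^1*7^2*13^1*23^1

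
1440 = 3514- 2074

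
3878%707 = 343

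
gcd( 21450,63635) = 715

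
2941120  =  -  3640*( - 808 )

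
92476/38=46238/19 = 2433.58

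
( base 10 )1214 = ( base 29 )1cp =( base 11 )a04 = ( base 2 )10010111110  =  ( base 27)1HQ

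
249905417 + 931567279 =1181472696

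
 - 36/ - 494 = 18/247 = 0.07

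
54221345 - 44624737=9596608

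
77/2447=77/2447=0.03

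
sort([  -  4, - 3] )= [ - 4,-3 ] 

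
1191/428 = 2 + 335/428 = 2.78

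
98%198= 98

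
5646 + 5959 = 11605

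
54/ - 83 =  - 1 + 29/83  =  - 0.65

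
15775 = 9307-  - 6468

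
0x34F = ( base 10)847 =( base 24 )1b7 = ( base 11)700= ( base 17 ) 2FE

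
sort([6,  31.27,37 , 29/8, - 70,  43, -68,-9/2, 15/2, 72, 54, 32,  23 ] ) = [ - 70, - 68, -9/2,29/8, 6, 15/2, 23,31.27,32, 37,43 , 54,  72]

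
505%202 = 101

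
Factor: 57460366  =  2^1*28730183^1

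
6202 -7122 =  - 920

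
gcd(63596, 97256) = 4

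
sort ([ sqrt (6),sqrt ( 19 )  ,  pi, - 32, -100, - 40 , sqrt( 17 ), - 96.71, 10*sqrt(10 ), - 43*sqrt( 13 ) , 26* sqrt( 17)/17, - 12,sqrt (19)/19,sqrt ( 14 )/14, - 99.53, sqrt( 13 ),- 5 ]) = [ - 43*sqrt( 13),- 100, - 99.53,- 96.71, - 40,-32, - 12 , - 5,sqrt( 19 ) /19,sqrt(14) /14,sqrt( 6 ) , pi, sqrt( 13),sqrt (17 ), sqrt( 19 ),26*sqrt ( 17) /17,10*sqrt( 10 )]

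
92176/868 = 3292/31 = 106.19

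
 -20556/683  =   - 20556/683 = -30.10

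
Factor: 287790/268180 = 543/506 = 2^(-1)*3^1*11^( - 1)*23^( - 1 )*181^1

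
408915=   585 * 699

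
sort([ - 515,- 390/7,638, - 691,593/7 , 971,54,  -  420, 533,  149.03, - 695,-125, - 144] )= [  -  695, - 691, - 515,  -  420 , - 144,  -  125, - 390/7,  54,593/7, 149.03,533,  638,971] 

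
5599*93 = 520707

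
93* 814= 75702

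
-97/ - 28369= 97/28369=   0.00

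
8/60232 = 1/7529 = 0.00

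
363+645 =1008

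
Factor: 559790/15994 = 35 = 5^1*7^1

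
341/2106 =341/2106 = 0.16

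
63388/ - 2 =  - 31694/1= - 31694.00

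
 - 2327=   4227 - 6554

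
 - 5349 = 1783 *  ( - 3)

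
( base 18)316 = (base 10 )996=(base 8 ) 1744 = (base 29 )15a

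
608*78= 47424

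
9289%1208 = 833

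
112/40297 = 112/40297 = 0.00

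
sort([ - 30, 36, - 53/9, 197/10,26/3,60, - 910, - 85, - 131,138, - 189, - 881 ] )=[ - 910, - 881,- 189 ,  -  131, - 85, - 30, - 53/9, 26/3, 197/10 , 36,60, 138 ] 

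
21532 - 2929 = 18603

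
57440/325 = 176 + 48/65 = 176.74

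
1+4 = 5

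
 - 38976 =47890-86866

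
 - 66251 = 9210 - 75461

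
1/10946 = 1/10946 =0.00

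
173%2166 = 173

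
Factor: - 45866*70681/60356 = - 2^( - 1)*13^1*17^1*19^1*71^1*79^( - 1)*191^( - 1) * 5437^1 = -1620927373/30178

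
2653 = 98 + 2555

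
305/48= 6 + 17/48 = 6.35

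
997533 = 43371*23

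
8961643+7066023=16027666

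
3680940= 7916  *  465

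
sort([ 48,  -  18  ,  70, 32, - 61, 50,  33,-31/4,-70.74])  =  [-70.74,-61,  -  18, - 31/4,32, 33, 48,50 , 70 ]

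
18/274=9/137 = 0.07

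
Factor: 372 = 2^2*3^1*31^1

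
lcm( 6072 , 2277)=18216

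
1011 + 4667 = 5678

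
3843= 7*549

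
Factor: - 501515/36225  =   - 623/45 = -3^ ( - 2) * 5^(  -  1 )*7^1*89^1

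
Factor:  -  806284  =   - 2^2 * 19^1 * 103^2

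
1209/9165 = 31/235 = 0.13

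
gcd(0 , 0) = 0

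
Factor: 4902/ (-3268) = - 2^( - 1)*3^1 = - 3/2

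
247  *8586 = 2120742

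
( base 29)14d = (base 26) 1B8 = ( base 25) 1dk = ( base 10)970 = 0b1111001010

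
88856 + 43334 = 132190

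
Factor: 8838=2^1*3^2*491^1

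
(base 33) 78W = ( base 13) 37B2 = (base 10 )7919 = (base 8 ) 17357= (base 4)1323233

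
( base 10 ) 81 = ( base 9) 100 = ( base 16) 51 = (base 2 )1010001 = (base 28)2P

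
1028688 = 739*1392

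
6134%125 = 9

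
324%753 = 324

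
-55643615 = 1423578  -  57067193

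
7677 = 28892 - 21215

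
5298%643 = 154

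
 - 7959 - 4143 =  - 12102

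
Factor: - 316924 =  - 2^2*79231^1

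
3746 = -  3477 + 7223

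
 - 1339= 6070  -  7409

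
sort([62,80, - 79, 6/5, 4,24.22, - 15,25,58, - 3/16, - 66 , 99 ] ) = [ - 79, - 66, - 15,-3/16,6/5,4, 24.22, 25, 58,62,80, 99] 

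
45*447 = 20115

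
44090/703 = 62 + 504/703 = 62.72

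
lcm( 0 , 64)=0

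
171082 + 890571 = 1061653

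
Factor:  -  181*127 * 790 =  - 18159730 = - 2^1*5^1 * 79^1*127^1 * 181^1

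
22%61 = 22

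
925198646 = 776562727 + 148635919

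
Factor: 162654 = 2^1*3^1 * 27109^1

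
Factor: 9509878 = 2^1*7^1*679277^1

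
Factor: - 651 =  - 3^1*7^1*31^1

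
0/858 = 0= 0.00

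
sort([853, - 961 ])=[ - 961,853 ]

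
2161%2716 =2161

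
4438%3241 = 1197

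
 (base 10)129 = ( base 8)201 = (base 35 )3O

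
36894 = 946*39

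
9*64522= 580698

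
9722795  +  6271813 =15994608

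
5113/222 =23 + 7/222 =23.03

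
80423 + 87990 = 168413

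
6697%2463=1771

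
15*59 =885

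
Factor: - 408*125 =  - 51000 = - 2^3*3^1*5^3 *17^1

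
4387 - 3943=444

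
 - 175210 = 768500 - 943710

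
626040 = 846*740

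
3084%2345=739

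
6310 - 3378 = 2932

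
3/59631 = 1/19877 = 0.00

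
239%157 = 82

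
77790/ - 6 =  - 12965/1 = - 12965.00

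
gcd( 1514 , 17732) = 2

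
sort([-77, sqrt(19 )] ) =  [ - 77,sqrt(19)]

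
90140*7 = 630980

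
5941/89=66 + 67/89 = 66.75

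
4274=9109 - 4835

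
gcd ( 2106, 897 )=39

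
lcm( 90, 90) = 90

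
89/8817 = 89/8817 = 0.01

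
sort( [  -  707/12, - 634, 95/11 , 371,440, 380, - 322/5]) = [ -634, - 322/5 , - 707/12,  95/11,371  ,  380,440] 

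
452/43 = 10  +  22/43=10.51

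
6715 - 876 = 5839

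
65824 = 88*748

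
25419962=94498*269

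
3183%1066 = 1051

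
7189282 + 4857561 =12046843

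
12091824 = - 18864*( - 641 ) 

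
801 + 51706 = 52507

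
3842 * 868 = 3334856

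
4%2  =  0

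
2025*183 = 370575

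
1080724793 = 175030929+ 905693864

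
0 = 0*53091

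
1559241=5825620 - 4266379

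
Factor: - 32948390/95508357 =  - 2^1*3^( - 1 )*5^1 *7^( - 1)*569^( - 1 )* 1109^1*2971^1*7993^ (  -  1 )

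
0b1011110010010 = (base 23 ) b98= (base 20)F1E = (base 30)6L4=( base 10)6034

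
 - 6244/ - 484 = 1561/121 = 12.90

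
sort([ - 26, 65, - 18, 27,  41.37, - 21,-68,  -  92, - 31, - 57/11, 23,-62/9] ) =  [ - 92,  -  68, - 31,-26,-21, - 18,-62/9,  -  57/11, 23, 27,41.37,65]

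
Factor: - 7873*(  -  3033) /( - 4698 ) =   -  2^( - 1)*3^( - 2 )*29^( - 1)*337^1 * 7873^1 = - 2653201/522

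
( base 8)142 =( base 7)200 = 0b1100010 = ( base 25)3N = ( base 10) 98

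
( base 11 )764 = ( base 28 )14L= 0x395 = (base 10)917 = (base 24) 1E5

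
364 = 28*13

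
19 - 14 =5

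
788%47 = 36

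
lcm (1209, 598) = 55614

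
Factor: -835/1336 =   -  2^(-3)*5^1 = - 5/8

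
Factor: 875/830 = 175/166 = 2^( - 1 )*5^2*7^1*83^( -1)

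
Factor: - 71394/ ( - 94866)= 73^1*97^( - 1) =73/97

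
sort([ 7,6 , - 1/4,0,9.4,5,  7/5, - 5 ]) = [ - 5 , - 1/4,0,7/5,5,6,  7,9.4 ] 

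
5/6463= 5/6463 = 0.00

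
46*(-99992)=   -  4599632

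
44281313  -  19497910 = 24783403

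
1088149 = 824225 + 263924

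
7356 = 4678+2678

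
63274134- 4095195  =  59178939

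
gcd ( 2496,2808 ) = 312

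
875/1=875 = 875.00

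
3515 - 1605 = 1910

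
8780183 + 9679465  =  18459648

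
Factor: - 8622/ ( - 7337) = 2^1*3^2*11^( - 1)*23^( - 1 )*29^( - 1 )*479^1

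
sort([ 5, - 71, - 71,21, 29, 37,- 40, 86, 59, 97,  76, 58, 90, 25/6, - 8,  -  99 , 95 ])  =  [ - 99, - 71, - 71,-40, - 8,25/6, 5,21, 29, 37  ,  58,59, 76,86,  90, 95, 97]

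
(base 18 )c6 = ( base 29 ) 7j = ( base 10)222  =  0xDE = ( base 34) 6i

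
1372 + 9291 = 10663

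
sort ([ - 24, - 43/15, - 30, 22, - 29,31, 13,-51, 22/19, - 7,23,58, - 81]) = [ - 81, - 51, - 30,-29,  -  24 , - 7, - 43/15, 22/19, 13, 22, 23, 31,58 ]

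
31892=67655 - 35763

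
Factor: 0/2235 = 0=0^1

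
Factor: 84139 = 11^1*7649^1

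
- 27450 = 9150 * (- 3)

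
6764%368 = 140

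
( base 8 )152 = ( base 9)127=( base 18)5G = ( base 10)106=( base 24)4a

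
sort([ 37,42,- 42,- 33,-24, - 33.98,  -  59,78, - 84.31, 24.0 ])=[-84.31, - 59,- 42,- 33.98,-33, - 24,24.0 , 37, 42,78 ] 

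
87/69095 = 87/69095 = 0.00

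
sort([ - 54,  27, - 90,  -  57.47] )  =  [ - 90 , - 57.47, - 54,27 ] 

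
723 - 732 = -9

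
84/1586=42/793=0.05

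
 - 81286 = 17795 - 99081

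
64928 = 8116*8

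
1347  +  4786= 6133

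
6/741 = 2/247 = 0.01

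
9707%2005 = 1687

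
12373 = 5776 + 6597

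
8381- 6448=1933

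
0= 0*4122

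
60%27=6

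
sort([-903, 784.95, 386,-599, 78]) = [ - 903,  -  599, 78, 386,784.95]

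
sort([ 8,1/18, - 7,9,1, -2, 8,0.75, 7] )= [-7,-2, 1/18 , 0.75, 1,7, 8, 8, 9] 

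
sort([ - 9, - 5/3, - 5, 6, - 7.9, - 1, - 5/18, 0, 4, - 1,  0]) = [  -  9, - 7.9, - 5,  -  5/3, - 1,-1, - 5/18,  0,  0, 4, 6] 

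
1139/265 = 1139/265 = 4.30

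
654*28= 18312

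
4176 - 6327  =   - 2151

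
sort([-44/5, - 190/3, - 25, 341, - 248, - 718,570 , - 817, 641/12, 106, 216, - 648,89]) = [  -  817, - 718, - 648,  -  248, - 190/3, - 25, - 44/5,641/12, 89, 106 , 216,341,570 ]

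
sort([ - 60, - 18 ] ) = [ - 60, - 18]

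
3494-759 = 2735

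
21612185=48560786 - 26948601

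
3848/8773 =3848/8773 = 0.44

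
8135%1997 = 147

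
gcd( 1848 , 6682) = 2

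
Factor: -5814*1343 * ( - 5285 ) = 41266347570=2^1 * 3^2*5^1*7^1 * 17^2*19^1*79^1*151^1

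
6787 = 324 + 6463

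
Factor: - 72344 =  - 2^3 * 9043^1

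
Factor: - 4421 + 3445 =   -  2^4*61^1 = -  976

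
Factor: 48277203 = 3^1*13^1* 1237877^1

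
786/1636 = 393/818 = 0.48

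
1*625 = 625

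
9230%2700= 1130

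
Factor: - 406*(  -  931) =2^1*7^3*19^1*29^1 = 377986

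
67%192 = 67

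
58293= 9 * 6477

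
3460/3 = 1153 + 1/3 = 1153.33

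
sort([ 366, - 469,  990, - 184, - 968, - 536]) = [ - 968, - 536,- 469, - 184, 366,990] 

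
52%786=52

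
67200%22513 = 22174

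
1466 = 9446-7980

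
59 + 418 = 477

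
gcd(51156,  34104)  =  17052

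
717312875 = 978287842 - 260974967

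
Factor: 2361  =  3^1*787^1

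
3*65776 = 197328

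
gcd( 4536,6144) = 24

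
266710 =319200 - 52490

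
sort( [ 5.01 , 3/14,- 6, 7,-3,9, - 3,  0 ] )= [ - 6, - 3, - 3, 0,3/14,  5.01, 7, 9]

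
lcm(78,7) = 546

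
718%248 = 222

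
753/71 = 753/71  =  10.61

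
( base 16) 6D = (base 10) 109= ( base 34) 37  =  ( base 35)34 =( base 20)59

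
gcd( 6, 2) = 2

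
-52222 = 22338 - 74560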